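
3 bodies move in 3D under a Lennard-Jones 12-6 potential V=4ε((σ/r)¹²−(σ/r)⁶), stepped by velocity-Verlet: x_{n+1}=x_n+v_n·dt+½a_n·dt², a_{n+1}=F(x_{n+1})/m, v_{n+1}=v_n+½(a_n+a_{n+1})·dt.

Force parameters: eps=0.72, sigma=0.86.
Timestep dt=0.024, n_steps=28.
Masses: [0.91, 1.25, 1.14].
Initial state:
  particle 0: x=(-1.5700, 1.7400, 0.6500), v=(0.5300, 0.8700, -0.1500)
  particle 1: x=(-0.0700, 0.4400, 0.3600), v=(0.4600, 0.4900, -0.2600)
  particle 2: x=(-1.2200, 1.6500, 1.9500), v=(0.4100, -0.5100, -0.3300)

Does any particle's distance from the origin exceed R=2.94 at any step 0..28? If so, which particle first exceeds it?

step 0: x0=(-1.5700, 1.7400, 0.6500) x1=(-0.0700, 0.4400, 0.3600) x2=(-1.2200, 1.6500, 1.9500)
step 1: x0=(-1.5572, 1.7609, 0.6466) x1=(-0.0590, 0.4518, 0.3538) x2=(-1.2102, 1.6378, 1.9419)
step 2: x0=(-1.5443, 1.7816, 0.6437) x1=(-0.0480, 0.4636, 0.3475) x2=(-1.2005, 1.6256, 1.9334)
step 3: x0=(-1.5312, 1.8024, 0.6412) x1=(-0.0370, 0.4754, 0.3413) x2=(-1.1909, 1.6134, 1.9246)
step 4: x0=(-1.5179, 1.8230, 0.6392) x1=(-0.0260, 0.4872, 0.3351) x2=(-1.1814, 1.6013, 1.9153)
step 5: x0=(-1.5046, 1.8435, 0.6377) x1=(-0.0151, 0.4991, 0.3289) x2=(-1.1720, 1.5892, 1.9057)
step 6: x0=(-1.4910, 1.8639, 0.6366) x1=(-0.0042, 0.5109, 0.3227) x2=(-1.1626, 1.5773, 1.8957)
step 7: x0=(-1.4774, 1.8842, 0.6361) x1=(0.0067, 0.5228, 0.3166) x2=(-1.1534, 1.5654, 1.8853)
step 8: x0=(-1.4635, 1.9043, 0.6359) x1=(0.0176, 0.5347, 0.3104) x2=(-1.1443, 1.5535, 1.8745)
step 9: x0=(-1.4496, 1.9243, 0.6363) x1=(0.0284, 0.5467, 0.3043) x2=(-1.1352, 1.5418, 1.8633)
step 10: x0=(-1.4354, 1.9441, 0.6372) x1=(0.0393, 0.5586, 0.2981) x2=(-1.1262, 1.5302, 1.8517)
step 11: x0=(-1.4212, 1.9637, 0.6385) x1=(0.0501, 0.5706, 0.2920) x2=(-1.1174, 1.5188, 1.8397)
step 12: x0=(-1.4068, 1.9831, 0.6404) x1=(0.0609, 0.5826, 0.2859) x2=(-1.1086, 1.5075, 1.8273)
step 13: x0=(-1.3922, 2.0023, 0.6427) x1=(0.0716, 0.5946, 0.2798) x2=(-1.0999, 1.4963, 1.8145)
step 14: x0=(-1.3775, 2.0212, 0.6455) x1=(0.0824, 0.6066, 0.2738) x2=(-1.0913, 1.4853, 1.8012)
step 15: x0=(-1.3627, 2.0399, 0.6489) x1=(0.0931, 0.6187, 0.2677) x2=(-1.0828, 1.4745, 1.7876)
step 16: x0=(-1.3477, 2.0584, 0.6527) x1=(0.1038, 0.6308, 0.2617) x2=(-1.0744, 1.4638, 1.7735)
step 17: x0=(-1.3325, 2.0765, 0.6571) x1=(0.1144, 0.6429, 0.2556) x2=(-1.0661, 1.4534, 1.7590)
step 18: x0=(-1.3173, 2.0943, 0.6619) x1=(0.1251, 0.6550, 0.2496) x2=(-1.0579, 1.4432, 1.7441)
step 19: x0=(-1.3018, 2.1118, 0.6673) x1=(0.1357, 0.6671, 0.2436) x2=(-1.0497, 1.4333, 1.7287)
step 20: x0=(-1.2863, 2.1290, 0.6732) x1=(0.1463, 0.6793, 0.2377) x2=(-1.0416, 1.4236, 1.7129)
step 21: x0=(-1.2706, 2.1458, 0.6796) x1=(0.1568, 0.6915, 0.2317) x2=(-1.0337, 1.4141, 1.6967)
step 22: x0=(-1.2547, 2.1622, 0.6865) x1=(0.1674, 0.7037, 0.2258) x2=(-1.0258, 1.4050, 1.6800)
step 23: x0=(-1.2388, 2.1781, 0.6939) x1=(0.1779, 0.7159, 0.2199) x2=(-1.0179, 1.3962, 1.6630)
step 24: x0=(-1.2226, 2.1936, 0.7019) x1=(0.1884, 0.7281, 0.2140) x2=(-1.0102, 1.3877, 1.6454)
step 25: x0=(-1.2064, 2.2087, 0.7104) x1=(0.1988, 0.7404, 0.2081) x2=(-1.0025, 1.3795, 1.6274)
step 26: x0=(-1.1900, 2.2233, 0.7194) x1=(0.2093, 0.7527, 0.2023) x2=(-0.9950, 1.3717, 1.6090)
step 27: x0=(-1.1735, 2.2373, 0.7289) x1=(0.2197, 0.7650, 0.1965) x2=(-0.9874, 1.3644, 1.5902)
step 28: x0=(-1.1568, 2.2508, 0.7389) x1=(0.2300, 0.7773, 0.1907) x2=(-0.9800, 1.3574, 1.5709)

no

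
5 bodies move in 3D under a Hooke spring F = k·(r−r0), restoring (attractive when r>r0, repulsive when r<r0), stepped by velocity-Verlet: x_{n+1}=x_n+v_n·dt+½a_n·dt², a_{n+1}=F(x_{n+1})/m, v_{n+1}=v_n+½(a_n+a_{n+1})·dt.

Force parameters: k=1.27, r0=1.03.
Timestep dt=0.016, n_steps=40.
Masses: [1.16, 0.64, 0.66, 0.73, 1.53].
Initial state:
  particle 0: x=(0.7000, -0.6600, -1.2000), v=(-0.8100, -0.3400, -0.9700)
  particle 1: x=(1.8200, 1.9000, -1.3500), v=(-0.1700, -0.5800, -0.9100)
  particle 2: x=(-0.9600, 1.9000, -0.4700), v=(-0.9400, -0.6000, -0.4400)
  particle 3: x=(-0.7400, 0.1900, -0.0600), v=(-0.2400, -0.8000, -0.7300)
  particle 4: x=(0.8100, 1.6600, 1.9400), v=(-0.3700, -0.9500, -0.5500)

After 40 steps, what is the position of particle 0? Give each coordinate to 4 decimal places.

step 0: x0=(0.7000, -0.6600, -1.2000) x1=(1.8200, 1.9000, -1.3500) x2=(-0.9600, 1.9000, -0.4700) x3=(-0.7400, 0.1900, -0.0600) x4=(0.8100, 1.6600, 1.9400)
step 1: x0=(0.6869, -0.6647, -1.2151) x1=(1.8160, 1.8900, -1.3636) x2=(-0.9740, 1.8898, -0.4769) x3=(-0.7431, 0.1777, -0.0718) x4=(0.8039, 1.6446, 1.9304)
step 2: x0=(0.6735, -0.6678, -1.2292) x1=(1.8095, 1.8784, -1.3752) x2=(-0.9860, 1.8782, -0.4834) x3=(-0.7447, 0.1666, -0.0837) x4=(0.7975, 1.6286, 1.9192)
step 3: x0=(0.6598, -0.6695, -1.2424) x1=(1.8004, 1.8654, -1.3848) x2=(-0.9958, 1.8655, -0.4896) x3=(-0.7448, 0.1565, -0.0957) x4=(0.7908, 1.6122, 1.9064)
step 4: x0=(0.6459, -0.6696, -1.2547) x1=(1.7888, 1.8508, -1.3925) x2=(-1.0037, 1.8514, -0.4955) x3=(-0.7434, 0.1475, -0.1079) x4=(0.7837, 1.5953, 1.8920)
step 5: x0=(0.6317, -0.6682, -1.2661) x1=(1.7747, 1.8348, -1.3982) x2=(-1.0094, 1.8361, -0.5011) x3=(-0.7405, 0.1396, -0.1202) x4=(0.7763, 1.5779, 1.8761)
step 6: x0=(0.6172, -0.6654, -1.2766) x1=(1.7580, 1.8173, -1.4020) x2=(-1.0131, 1.8195, -0.5063) x3=(-0.7362, 0.1327, -0.1326) x4=(0.7686, 1.5600, 1.8585)
step 7: x0=(0.6025, -0.6611, -1.2861) x1=(1.7389, 1.7983, -1.4038) x2=(-1.0147, 1.8017, -0.5113) x3=(-0.7305, 0.1269, -0.1452) x4=(0.7605, 1.5417, 1.8394)
step 8: x0=(0.5875, -0.6553, -1.2948) x1=(1.7173, 1.7779, -1.4038) x2=(-1.0143, 1.7826, -0.5160) x3=(-0.7234, 0.1222, -0.1579) x4=(0.7521, 1.5229, 1.8187)
step 9: x0=(0.5723, -0.6482, -1.3025) x1=(1.6932, 1.7560, -1.4018) x2=(-1.0119, 1.7624, -0.5203) x3=(-0.7149, 0.1185, -0.1707) x4=(0.7434, 1.5037, 1.7965)
step 10: x0=(0.5569, -0.6396, -1.3093) x1=(1.6668, 1.7328, -1.3980) x2=(-1.0076, 1.7409, -0.5244) x3=(-0.7050, 0.1158, -0.1836) x4=(0.7344, 1.4840, 1.7728)
step 11: x0=(0.5413, -0.6297, -1.3153) x1=(1.6381, 1.7082, -1.3923) x2=(-1.0013, 1.7184, -0.5283) x3=(-0.6939, 0.1142, -0.1966) x4=(0.7250, 1.4638, 1.7475)
step 12: x0=(0.5254, -0.6185, -1.3203) x1=(1.6071, 1.6822, -1.3848) x2=(-0.9930, 1.6946, -0.5319) x3=(-0.6815, 0.1135, -0.2097) x4=(0.7153, 1.4433, 1.7207)
step 13: x0=(0.5094, -0.6059, -1.3245) x1=(1.5738, 1.6550, -1.3756) x2=(-0.9829, 1.6698, -0.5352) x3=(-0.6678, 0.1137, -0.2229) x4=(0.7053, 1.4223, 1.6925)
step 14: x0=(0.4932, -0.5921, -1.3278) x1=(1.5384, 1.6265, -1.3647) x2=(-0.9710, 1.6439, -0.5383) x3=(-0.6530, 0.1149, -0.2361) x4=(0.6950, 1.4009, 1.6628)
step 15: x0=(0.4767, -0.5771, -1.3302) x1=(1.5009, 1.5968, -1.3521) x2=(-0.9573, 1.6170, -0.5411) x3=(-0.6370, 0.1170, -0.2494) x4=(0.6844, 1.3791, 1.6316)
step 16: x0=(0.4602, -0.5608, -1.3318) x1=(1.4613, 1.5659, -1.3379) x2=(-0.9418, 1.5890, -0.5437) x3=(-0.6199, 0.1199, -0.2627) x4=(0.6735, 1.3569, 1.5991)
step 17: x0=(0.4434, -0.5434, -1.3326) x1=(1.4199, 1.5338, -1.3221) x2=(-0.9247, 1.5601, -0.5461) x3=(-0.6017, 0.1237, -0.2760) x4=(0.6622, 1.3343, 1.5652)
step 18: x0=(0.4265, -0.5249, -1.3326) x1=(1.3766, 1.5007, -1.3048) x2=(-0.9060, 1.5303, -0.5482) x3=(-0.5825, 0.1283, -0.2894) x4=(0.6507, 1.3114, 1.5300)
step 19: x0=(0.4095, -0.5053, -1.3317) x1=(1.3315, 1.4666, -1.2860) x2=(-0.8857, 1.4995, -0.5502) x3=(-0.5624, 0.1336, -0.3027) x4=(0.6389, 1.2880, 1.4934)
step 20: x0=(0.3923, -0.4847, -1.3301) x1=(1.2848, 1.4315, -1.2658) x2=(-0.8640, 1.4680, -0.5519) x3=(-0.5413, 0.1397, -0.3160) x4=(0.6268, 1.2644, 1.4556)
step 21: x0=(0.3751, -0.4630, -1.3277) x1=(1.2364, 1.3954, -1.2443) x2=(-0.8408, 1.4356, -0.5534) x3=(-0.5194, 0.1464, -0.3293) x4=(0.6145, 1.2403, 1.4165)
step 22: x0=(0.3577, -0.4405, -1.3246) x1=(1.1866, 1.3585, -1.2215) x2=(-0.8163, 1.4025, -0.5548) x3=(-0.4966, 0.1538, -0.3425) x4=(0.6019, 1.2160, 1.3762)
step 23: x0=(0.3403, -0.4170, -1.3207) x1=(1.1355, 1.3208, -1.1976) x2=(-0.7906, 1.3687, -0.5560) x3=(-0.4731, 0.1617, -0.3557) x4=(0.5890, 1.1913, 1.3348)
step 24: x0=(0.3227, -0.3928, -1.3162) x1=(1.0831, 1.2824, -1.1725) x2=(-0.7636, 1.3342, -0.5569) x3=(-0.4490, 0.1703, -0.3688) x4=(0.5759, 1.1663, 1.2922)
step 25: x0=(0.3051, -0.3677, -1.3110) x1=(1.0295, 1.2433, -1.1463) x2=(-0.7356, 1.2992, -0.5577) x3=(-0.4241, 0.1793, -0.3818) x4=(0.5625, 1.1410, 1.2486)
step 26: x0=(0.2874, -0.3419, -1.3051) x1=(0.9749, 1.2035, -1.1192) x2=(-0.7066, 1.2636, -0.5584) x3=(-0.3987, 0.1888, -0.3946) x4=(0.5489, 1.1154, 1.2039)
step 27: x0=(0.2697, -0.3154, -1.2986) x1=(0.9193, 1.1632, -1.0911) x2=(-0.6766, 1.2275, -0.5588) x3=(-0.3728, 0.1986, -0.4074) x4=(0.5350, 1.0896, 1.1583)
step 28: x0=(0.2520, -0.2883, -1.2915) x1=(0.8629, 1.1224, -1.0622) x2=(-0.6458, 1.1910, -0.5591) x3=(-0.3464, 0.2089, -0.4199) x4=(0.5210, 1.0635, 1.1117)
step 29: x0=(0.2342, -0.2606, -1.2838) x1=(0.8059, 1.0812, -1.0326) x2=(-0.6142, 1.1541, -0.5593) x3=(-0.3195, 0.2195, -0.4323) x4=(0.5067, 1.0372, 1.0642)
step 30: x0=(0.2164, -0.2323, -1.2756) x1=(0.7482, 1.0397, -1.0022) x2=(-0.5820, 1.1169, -0.5593) x3=(-0.2924, 0.2303, -0.4445) x4=(0.4922, 1.0106, 1.0158)
step 31: x0=(0.1986, -0.2036, -1.2669) x1=(0.6901, 0.9978, -0.9713) x2=(-0.5492, 1.0795, -0.5591) x3=(-0.2649, 0.2413, -0.4566) x4=(0.4776, 0.9838, 0.9667)
step 32: x0=(0.1807, -0.1746, -1.2577) x1=(0.6317, 0.9558, -0.9398) x2=(-0.5160, 1.0418, -0.5588) x3=(-0.2371, 0.2525, -0.4684) x4=(0.4628, 0.9568, 0.9168)
step 33: x0=(0.1629, -0.1451, -1.2481) x1=(0.5730, 0.9136, -0.9079) x2=(-0.4824, 1.0040, -0.5584) x3=(-0.2092, 0.2637, -0.4799) x4=(0.4478, 0.9296, 0.8662)
step 34: x0=(0.1451, -0.1154, -1.2381) x1=(0.5142, 0.8713, -0.8755) x2=(-0.4485, 0.9661, -0.5578) x3=(-0.1811, 0.2751, -0.4912) x4=(0.4326, 0.9022, 0.8150)
step 35: x0=(0.1274, -0.0854, -1.2278) x1=(0.4554, 0.8290, -0.8429) x2=(-0.4144, 0.9282, -0.5570) x3=(-0.1529, 0.2864, -0.5023) x4=(0.4174, 0.8747, 0.7632)
step 36: x0=(0.1096, -0.0552, -1.2172) x1=(0.3966, 0.7867, -0.8100) x2=(-0.3802, 0.8903, -0.5561) x3=(-0.1246, 0.2976, -0.5130) x4=(0.4019, 0.8470, 0.7108)
step 37: x0=(0.0919, -0.0249, -1.2063) x1=(0.3381, 0.7445, -0.7770) x2=(-0.3461, 0.8525, -0.5550) x3=(-0.0963, 0.3088, -0.5235) x4=(0.3864, 0.8191, 0.6580)
step 38: x0=(0.0742, 0.0056, -1.1952) x1=(0.2799, 0.7025, -0.7438) x2=(-0.3120, 0.8149, -0.5538) x3=(-0.0680, 0.3197, -0.5337) x4=(0.3708, 0.7912, 0.6048)
step 39: x0=(0.0566, 0.0360, -1.1839) x1=(0.2220, 0.6607, -0.7105) x2=(-0.2782, 0.7775, -0.5524) x3=(-0.0397, 0.3304, -0.5435) x4=(0.3551, 0.7632, 0.5512)
step 40: x0=(0.0390, 0.0665, -1.1725) x1=(0.1646, 0.6192, -0.6773) x2=(-0.2446, 0.7404, -0.5509) x3=(-0.0114, 0.3409, -0.5531) x4=(0.3393, 0.7350, 0.4973)

(0.0390, 0.0665, -1.1725)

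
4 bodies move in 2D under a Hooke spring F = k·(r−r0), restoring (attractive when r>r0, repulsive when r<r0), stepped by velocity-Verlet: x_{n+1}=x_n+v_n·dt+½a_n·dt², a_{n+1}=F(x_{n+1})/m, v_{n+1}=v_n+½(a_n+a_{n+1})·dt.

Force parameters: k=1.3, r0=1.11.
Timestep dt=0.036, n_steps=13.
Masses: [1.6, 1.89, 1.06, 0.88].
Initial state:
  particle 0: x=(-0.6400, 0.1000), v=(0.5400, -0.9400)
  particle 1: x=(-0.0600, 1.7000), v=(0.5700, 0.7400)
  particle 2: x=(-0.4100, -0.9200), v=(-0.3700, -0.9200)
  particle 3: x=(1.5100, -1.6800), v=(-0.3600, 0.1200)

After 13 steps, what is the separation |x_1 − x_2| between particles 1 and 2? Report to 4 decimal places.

step 0: x0=(-0.6400, 0.1000) x1=(-0.0600, 1.7000) x2=(-0.4100, -0.9200) x3=(1.5100, -1.6800)
step 1: x0=(-0.6198, 0.0659) x1=(-0.0392, 1.7247) x2=(-0.4224, -0.9522) x3=(1.4939, -1.6720)
step 2: x0=(-0.5980, 0.0315) x1=(-0.0178, 1.7452) x2=(-0.4331, -0.9826) x3=(1.4716, -1.6569)
step 3: x0=(-0.5748, -0.0032) x1=(0.0041, 1.7616) x2=(-0.4420, -1.0110) x3=(1.4434, -1.6347)
step 4: x0=(-0.5501, -0.0381) x1=(0.0265, 1.7738) x2=(-0.4491, -1.0373) x3=(1.4095, -1.6057)
step 5: x0=(-0.5240, -0.0729) x1=(0.0492, 1.7817) x2=(-0.4545, -1.0615) x3=(1.3701, -1.5701)
step 6: x0=(-0.4966, -0.1077) x1=(0.0723, 1.7852) x2=(-0.4581, -1.0833) x3=(1.3255, -1.5280)
step 7: x0=(-0.4679, -0.1422) x1=(0.0956, 1.7844) x2=(-0.4602, -1.1029) x3=(1.2762, -1.4798)
step 8: x0=(-0.4381, -0.1763) x1=(0.1191, 1.7792) x2=(-0.4606, -1.1200) x3=(1.2224, -1.4259)
step 9: x0=(-0.4071, -0.2100) x1=(0.1427, 1.7697) x2=(-0.4595, -1.1347) x3=(1.1645, -1.3665)
step 10: x0=(-0.3752, -0.2430) x1=(0.1664, 1.7559) x2=(-0.4570, -1.1470) x3=(1.1031, -1.3020)
step 11: x0=(-0.3424, -0.2753) x1=(0.1900, 1.7379) x2=(-0.4532, -1.1567) x3=(1.0385, -1.2328)
step 12: x0=(-0.3088, -0.3066) x1=(0.2135, 1.7158) x2=(-0.4481, -1.1639) x3=(0.9712, -1.1593)
step 13: x0=(-0.2745, -0.3370) x1=(0.2369, 1.6895) x2=(-0.4420, -1.1687) x3=(0.9018, -1.0819)

2.9378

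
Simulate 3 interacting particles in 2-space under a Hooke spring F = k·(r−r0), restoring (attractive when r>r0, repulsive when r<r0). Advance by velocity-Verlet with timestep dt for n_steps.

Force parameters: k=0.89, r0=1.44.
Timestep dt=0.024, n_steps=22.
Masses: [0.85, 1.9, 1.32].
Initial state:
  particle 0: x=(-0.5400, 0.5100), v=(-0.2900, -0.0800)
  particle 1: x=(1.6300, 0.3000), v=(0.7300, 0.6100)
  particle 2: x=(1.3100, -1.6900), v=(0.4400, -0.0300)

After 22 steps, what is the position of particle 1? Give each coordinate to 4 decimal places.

(1.9517, 0.5810)

step 0: x0=(-0.5400, 0.5100) x1=(1.6300, 0.3000) x2=(1.3100, -1.6900)
step 1: x0=(-0.5465, 0.5077) x1=(1.6474, 0.3146) x2=(1.3204, -1.6904)
step 2: x0=(-0.5519, 0.5048) x1=(1.6646, 0.3290) x2=(1.3305, -1.6901)
step 3: x0=(-0.5563, 0.5011) x1=(1.6815, 0.3433) x2=(1.3402, -1.6892)
step 4: x0=(-0.5596, 0.4967) x1=(1.6982, 0.3574) x2=(1.3496, -1.6876)
step 5: x0=(-0.5619, 0.4916) x1=(1.7147, 0.3714) x2=(1.3587, -1.6854)
step 6: x0=(-0.5631, 0.4859) x1=(1.7309, 0.3852) x2=(1.3675, -1.6825)
step 7: x0=(-0.5631, 0.4794) x1=(1.7468, 0.3989) x2=(1.3759, -1.6789)
step 8: x0=(-0.5621, 0.4723) x1=(1.7624, 0.4124) x2=(1.3840, -1.6746)
step 9: x0=(-0.5599, 0.4645) x1=(1.7778, 0.4257) x2=(1.3917, -1.6696)
step 10: x0=(-0.5566, 0.4561) x1=(1.7930, 0.4388) x2=(1.3991, -1.6640)
step 11: x0=(-0.5522, 0.4470) x1=(1.8078, 0.4518) x2=(1.4062, -1.6576)
step 12: x0=(-0.5466, 0.4373) x1=(1.8223, 0.4645) x2=(1.4130, -1.6506)
step 13: x0=(-0.5399, 0.4270) x1=(1.8366, 0.4771) x2=(1.4194, -1.6430)
step 14: x0=(-0.5320, 0.4160) x1=(1.8506, 0.4895) x2=(1.4255, -1.6346)
step 15: x0=(-0.5230, 0.4045) x1=(1.8643, 0.5017) x2=(1.4313, -1.6256)
step 16: x0=(-0.5128, 0.3924) x1=(1.8776, 0.5136) x2=(1.4368, -1.6159)
step 17: x0=(-0.5015, 0.3797) x1=(1.8907, 0.5254) x2=(1.4419, -1.6056)
step 18: x0=(-0.4890, 0.3665) x1=(1.9035, 0.5370) x2=(1.4468, -1.5946)
step 19: x0=(-0.4754, 0.3528) x1=(1.9160, 0.5483) x2=(1.4514, -1.5830)
step 20: x0=(-0.4607, 0.3386) x1=(1.9282, 0.5594) x2=(1.4556, -1.5707)
step 21: x0=(-0.4448, 0.3239) x1=(1.9401, 0.5703) x2=(1.4596, -1.5578)
step 22: x0=(-0.4279, 0.3087) x1=(1.9517, 0.5810) x2=(1.4633, -1.5443)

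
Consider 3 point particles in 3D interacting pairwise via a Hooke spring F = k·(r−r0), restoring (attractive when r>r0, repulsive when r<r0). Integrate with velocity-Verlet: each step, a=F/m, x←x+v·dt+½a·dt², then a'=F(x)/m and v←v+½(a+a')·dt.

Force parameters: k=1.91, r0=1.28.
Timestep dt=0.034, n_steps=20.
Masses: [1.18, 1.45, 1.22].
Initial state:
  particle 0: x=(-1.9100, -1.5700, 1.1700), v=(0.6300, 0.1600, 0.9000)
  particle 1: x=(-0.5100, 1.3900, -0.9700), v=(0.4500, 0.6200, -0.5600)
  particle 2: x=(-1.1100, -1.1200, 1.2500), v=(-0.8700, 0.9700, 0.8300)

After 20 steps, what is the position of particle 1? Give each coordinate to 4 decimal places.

step 0: x0=(-1.9100, -1.5700, 1.1700) x1=(-0.5100, 1.3900, -0.9700) x2=(-1.1100, -1.1200, 1.2500)
step 1: x0=(-1.8880, -1.5629, 1.1992) x1=(-0.4957, 1.4084, -0.9869) x2=(-1.1390, -1.0854, 1.2770)
step 2: x0=(-1.8648, -1.5524, 1.2256) x1=(-0.4835, 1.4213, -0.9994) x2=(-1.1666, -1.0477, 1.3015)
step 3: x0=(-1.8405, -1.5385, 1.2491) x1=(-0.4733, 1.4288, -1.0074) x2=(-1.1929, -1.0067, 1.3234)
step 4: x0=(-1.8152, -1.5215, 1.2697) x1=(-0.4652, 1.4309, -1.0108) x2=(-1.2177, -0.9624, 1.3428)
step 5: x0=(-1.7887, -1.5013, 1.2873) x1=(-0.4592, 1.4277, -1.0096) x2=(-1.2410, -0.9148, 1.3595)
step 6: x0=(-1.7611, -1.4780, 1.3019) x1=(-0.4554, 1.4192, -1.0038) x2=(-1.2629, -0.8640, 1.3737)
step 7: x0=(-1.7325, -1.4517, 1.3136) x1=(-0.4536, 1.4056, -0.9934) x2=(-1.2834, -0.8099, 1.3852)
step 8: x0=(-1.7028, -1.4227, 1.3222) x1=(-0.4540, 1.3870, -0.9784) x2=(-1.3024, -0.7526, 1.3942)
step 9: x0=(-1.6720, -1.3909, 1.3279) x1=(-0.4564, 1.3636, -0.9588) x2=(-1.3200, -0.6921, 1.4006)
step 10: x0=(-1.6402, -1.3565, 1.3307) x1=(-0.4608, 1.3354, -0.9348) x2=(-1.3362, -0.6287, 1.4045)
step 11: x0=(-1.6072, -1.3197, 1.3306) x1=(-0.4672, 1.3028, -0.9063) x2=(-1.3512, -0.5622, 1.4060)
step 12: x0=(-1.5731, -1.2806, 1.3278) x1=(-0.4755, 1.2660, -0.8736) x2=(-1.3649, -0.4930, 1.4051)
step 13: x0=(-1.5380, -1.2392, 1.3222) x1=(-0.4857, 1.2251, -0.8368) x2=(-1.3776, -0.4211, 1.4019)
step 14: x0=(-1.5017, -1.1957, 1.3140) x1=(-0.4976, 1.1805, -0.7960) x2=(-1.3891, -0.3468, 1.3965)
step 15: x0=(-1.4644, -1.1503, 1.3033) x1=(-0.5112, 1.1323, -0.7513) x2=(-1.3997, -0.2703, 1.3890)
step 16: x0=(-1.4261, -1.1031, 1.2902) x1=(-0.5264, 1.0810, -0.7031) x2=(-1.4094, -0.1916, 1.3795)
step 17: x0=(-1.3868, -1.0541, 1.2749) x1=(-0.5431, 1.0267, -0.6515) x2=(-1.4182, -0.1112, 1.3682)
step 18: x0=(-1.3466, -1.0035, 1.2574) x1=(-0.5612, 0.9698, -0.5967) x2=(-1.4263, -0.0292, 1.3552)
step 19: x0=(-1.3056, -0.9515, 1.2380) x1=(-0.5805, 0.9105, -0.5391) x2=(-1.4338, 0.0542, 1.3406)
step 20: x0=(-1.2637, -0.8981, 1.2168) x1=(-0.6009, 0.8493, -0.4788) x2=(-1.4406, 0.1387, 1.3246)

(-0.6009, 0.8493, -0.4788)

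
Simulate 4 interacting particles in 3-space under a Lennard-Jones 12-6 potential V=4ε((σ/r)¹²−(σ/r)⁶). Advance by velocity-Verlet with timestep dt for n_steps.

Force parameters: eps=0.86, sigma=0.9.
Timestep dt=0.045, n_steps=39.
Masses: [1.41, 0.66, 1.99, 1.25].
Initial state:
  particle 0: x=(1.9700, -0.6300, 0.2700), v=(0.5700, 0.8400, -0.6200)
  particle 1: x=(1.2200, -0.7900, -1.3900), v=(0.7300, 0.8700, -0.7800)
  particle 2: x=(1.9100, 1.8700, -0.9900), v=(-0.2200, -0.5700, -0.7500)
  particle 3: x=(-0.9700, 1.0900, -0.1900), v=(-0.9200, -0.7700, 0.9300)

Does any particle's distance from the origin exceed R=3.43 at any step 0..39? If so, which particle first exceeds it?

yes, particle 1

step 0: x0=(1.9700, -0.6300, 0.2700) x1=(1.2200, -0.7900, -1.3900) x2=(1.9100, 1.8700, -0.9900) x3=(-0.9700, 1.0900, -0.1900)
step 1: x0=(1.9956, -0.5922, 0.2420) x1=(1.2529, -0.7508, -1.4249) x2=(1.9001, 1.8443, -1.0237) x3=(-1.0114, 1.0553, -0.1482)
step 2: x0=(2.0211, -0.5544, 0.2138) x1=(1.2861, -0.7115, -1.4593) x2=(1.8902, 1.8187, -1.0575) x3=(-1.0528, 1.0207, -0.1063)
step 3: x0=(2.0465, -0.5166, 0.1854) x1=(1.3194, -0.6722, -1.4933) x2=(1.8803, 1.7930, -1.0912) x3=(-1.0941, 0.9860, -0.0645)
step 4: x0=(2.0719, -0.4788, 0.1567) x1=(1.3529, -0.6328, -1.5269) x2=(1.8704, 1.7672, -1.1250) x3=(-1.1355, 0.9514, -0.0226)
step 5: x0=(2.0971, -0.4411, 0.1279) x1=(1.3866, -0.5932, -1.5600) x2=(1.8604, 1.7415, -1.1587) x3=(-1.1769, 0.9167, 0.0192)
step 6: x0=(2.1223, -0.4033, 0.0989) x1=(1.4205, -0.5536, -1.5927) x2=(1.8505, 1.7157, -1.1924) x3=(-1.2182, 0.8820, 0.0610)
step 7: x0=(2.1473, -0.3655, 0.0696) x1=(1.4546, -0.5138, -1.6249) x2=(1.8406, 1.6898, -1.2261) x3=(-1.2595, 0.8474, 0.1029)
step 8: x0=(2.1723, -0.3277, 0.0401) x1=(1.4889, -0.4739, -1.6567) x2=(1.8306, 1.6640, -1.2599) x3=(-1.3009, 0.8127, 0.1447)
step 9: x0=(2.1972, -0.2899, 0.0104) x1=(1.5233, -0.4338, -1.6881) x2=(1.8207, 1.6380, -1.2936) x3=(-1.3422, 0.7781, 0.1865)
step 10: x0=(2.2220, -0.2520, -0.0195) x1=(1.5580, -0.3936, -1.7190) x2=(1.8107, 1.6120, -1.3273) x3=(-1.3835, 0.7434, 0.2283)
step 11: x0=(2.2467, -0.2142, -0.0497) x1=(1.5928, -0.3530, -1.7493) x2=(1.8008, 1.5858, -1.3610) x3=(-1.4248, 0.7087, 0.2702)
step 12: x0=(2.2713, -0.1763, -0.0800) x1=(1.6279, -0.3122, -1.7792) x2=(1.7908, 1.5596, -1.3947) x3=(-1.4661, 0.6740, 0.3120)
step 13: x0=(2.2958, -0.1384, -0.1107) x1=(1.6631, -0.2710, -1.8086) x2=(1.7809, 1.5332, -1.4284) x3=(-1.5074, 0.6394, 0.3538)
step 14: x0=(2.3203, -0.1005, -0.1416) x1=(1.6986, -0.2294, -1.8374) x2=(1.7709, 1.5067, -1.4621) x3=(-1.5487, 0.6047, 0.3956)
step 15: x0=(2.3446, -0.0626, -0.1727) x1=(1.7342, -0.1871, -1.8656) x2=(1.7610, 1.4799, -1.4958) x3=(-1.5900, 0.5700, 0.4374)
step 16: x0=(2.3688, -0.0245, -0.2042) x1=(1.7701, -0.1440, -1.8931) x2=(1.7510, 1.4528, -1.5295) x3=(-1.6313, 0.5354, 0.4792)
step 17: x0=(2.3929, 0.0135, -0.2359) x1=(1.8061, -0.1000, -1.9199) x2=(1.7411, 1.4253, -1.5632) x3=(-1.6726, 0.5007, 0.5211)
step 18: x0=(2.4169, 0.0516, -0.2680) x1=(1.8422, -0.0546, -1.9459) x2=(1.7312, 1.3974, -1.5971) x3=(-1.7139, 0.4660, 0.5629)
step 19: x0=(2.4408, 0.0898, -0.3004) x1=(1.8784, -0.0074, -1.9709) x2=(1.7214, 1.3688, -1.6309) x3=(-1.7552, 0.4314, 0.6047)
step 20: x0=(2.4645, 0.1280, -0.3331) x1=(1.9145, 0.0422, -1.9947) x2=(1.7117, 1.3394, -1.6650) x3=(-1.7965, 0.3967, 0.6465)
step 21: x0=(2.4881, 0.1664, -0.3663) x1=(1.9503, 0.0950, -2.0171) x2=(1.7022, 1.3089, -1.6992) x3=(-1.8378, 0.3620, 0.6883)
step 22: x0=(2.5115, 0.2048, -0.3998) x1=(1.9854, 0.1522, -2.0378) x2=(1.6931, 1.2769, -1.7337) x3=(-1.8790, 0.3274, 0.7301)
step 23: x0=(2.5347, 0.2432, -0.4338) x1=(2.0193, 0.2150, -2.0562) x2=(1.6845, 1.2429, -1.7687) x3=(-1.9203, 0.2927, 0.7719)
step 24: x0=(2.5577, 0.2818, -0.4683) x1=(2.0513, 0.2844, -2.0721) x2=(1.6767, 1.2067, -1.8041) x3=(-1.9616, 0.2580, 0.8137)
step 25: x0=(2.5805, 0.3205, -0.5032) x1=(2.0824, 0.3564, -2.0863) x2=(1.6693, 1.1695, -1.8397) x3=(-2.0029, 0.2233, 0.8555)
step 26: x0=(2.6031, 0.3593, -0.5388) x1=(2.1247, 0.4072, -2.1062) x2=(1.6584, 1.1393, -1.8730) x3=(-2.0442, 0.1887, 0.8973)
step 27: x0=(2.6254, 0.3982, -0.5750) x1=(2.2047, 0.3991, -2.1438) x2=(1.6351, 1.1285, -1.9001) x3=(-2.0854, 0.1540, 0.9391)
step 28: x0=(2.6475, 0.4372, -0.6119) x1=(2.2954, 0.3776, -2.1849) x2=(1.6085, 1.1221, -1.9255) x3=(-2.1267, 0.1193, 0.9809)
step 29: x0=(2.6693, 0.4763, -0.6494) x1=(2.3833, 0.3595, -2.2238) x2=(1.5830, 1.1146, -1.9511) x3=(-2.1680, 0.0847, 1.0227)
step 30: x0=(2.6908, 0.5154, -0.6876) x1=(2.4666, 0.3461, -2.2598) x2=(1.5592, 1.1054, -1.9772) x3=(-2.2093, 0.0500, 1.0645)
step 31: x0=(2.7122, 0.5546, -0.7266) x1=(2.5456, 0.3364, -2.2933) x2=(1.5369, 1.0951, -2.0036) x3=(-2.2506, 0.0153, 1.1063)
step 32: x0=(2.7333, 0.5937, -0.7662) x1=(2.6216, 0.3293, -2.3247) x2=(1.5159, 1.0838, -2.0302) x3=(-2.2918, -0.0193, 1.1482)
step 33: x0=(2.7542, 0.6328, -0.8066) x1=(2.6950, 0.3242, -2.3542) x2=(1.4958, 1.0719, -2.0569) x3=(-2.3331, -0.0540, 1.1900)
step 34: x0=(2.7749, 0.6719, -0.8478) x1=(2.7667, 0.3205, -2.3820) x2=(1.4764, 1.0596, -2.0837) x3=(-2.3744, -0.0887, 1.2318)
step 35: x0=(2.7955, 0.7108, -0.8897) x1=(2.8369, 0.3179, -2.4081) x2=(1.4576, 1.0470, -2.1105) x3=(-2.4157, -0.1233, 1.2736)
step 36: x0=(2.8160, 0.7497, -0.9323) x1=(2.9060, 0.3162, -2.4328) x2=(1.4393, 1.0342, -2.1372) x3=(-2.4569, -0.1580, 1.3154)
step 37: x0=(2.8363, 0.7884, -0.9757) x1=(2.9743, 0.3153, -2.4559) x2=(1.4214, 1.0212, -2.1639) x3=(-2.4982, -0.1927, 1.3572)
step 38: x0=(2.8566, 0.8269, -1.0198) x1=(3.0418, 0.3151, -2.4776) x2=(1.4037, 1.0081, -2.1906) x3=(-2.5395, -0.2273, 1.3990)
step 39: x0=(2.8767, 0.8652, -1.0647) x1=(3.1086, 0.3156, -2.4980) x2=(1.3863, 0.9949, -2.2172) x3=(-2.5808, -0.2620, 1.4408)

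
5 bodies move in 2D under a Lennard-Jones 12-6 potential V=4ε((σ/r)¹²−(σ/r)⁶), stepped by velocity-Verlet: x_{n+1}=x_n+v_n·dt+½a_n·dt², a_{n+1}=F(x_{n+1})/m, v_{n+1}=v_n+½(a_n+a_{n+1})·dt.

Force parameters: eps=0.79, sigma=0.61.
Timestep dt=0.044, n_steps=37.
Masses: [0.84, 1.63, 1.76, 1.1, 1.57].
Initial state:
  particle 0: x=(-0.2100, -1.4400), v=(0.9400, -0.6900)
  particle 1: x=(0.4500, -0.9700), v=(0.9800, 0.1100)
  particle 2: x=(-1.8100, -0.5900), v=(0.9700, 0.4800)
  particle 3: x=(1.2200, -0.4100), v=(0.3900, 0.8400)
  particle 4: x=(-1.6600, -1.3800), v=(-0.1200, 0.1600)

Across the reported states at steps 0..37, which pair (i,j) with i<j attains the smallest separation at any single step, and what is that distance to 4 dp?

pair (0,1), distance 0.6311

step 0: x0=(-0.2100, -1.4400) x1=(0.4500, -0.9700) x2=(-1.8100, -0.5900) x3=(1.2200, -0.4100) x4=(-1.6600, -1.3800)
step 1: x0=(-0.1662, -1.4685) x1=(0.4924, -0.9657) x2=(-1.7670, -0.5704) x3=(1.2363, -0.3737) x4=(-1.6656, -1.3713)
step 2: x0=(-0.1179, -1.4935) x1=(0.5335, -0.9623) x2=(-1.7237, -0.5538) x3=(1.2509, -0.3387) x4=(-1.6715, -1.3592)
step 3: x0=(-0.0656, -1.5151) x1=(0.5736, -0.9597) x2=(-1.6801, -0.5402) x3=(1.2639, -0.3051) x4=(-1.6775, -1.3437)
step 4: x0=(-0.0094, -1.5332) x1=(0.6126, -0.9578) x2=(-1.6365, -0.5297) x3=(1.2754, -0.2729) x4=(-1.6836, -1.3249)
step 5: x0=(0.0505, -1.5477) x1=(0.6507, -0.9568) x2=(-1.5930, -0.5223) x3=(1.2854, -0.2423) x4=(-1.6893, -1.3025)
step 6: x0=(0.1141, -1.5585) x1=(0.6877, -0.9567) x2=(-1.5500, -0.5182) x3=(1.2940, -0.2132) x4=(-1.6947, -1.2764)
step 7: x0=(0.1817, -1.5651) x1=(0.7236, -0.9577) x2=(-1.5076, -0.5174) x3=(1.3014, -0.1857) x4=(-1.6992, -1.2467)
step 8: x0=(0.2533, -1.5671) x1=(0.7581, -0.9599) x2=(-1.4660, -0.5199) x3=(1.3075, -0.1598) x4=(-1.7028, -1.2132)
step 9: x0=(0.3292, -1.5639) x1=(0.7911, -0.9638) x2=(-1.4254, -0.5254) x3=(1.3126, -0.1354) x4=(-1.7053, -1.1764)
step 10: x0=(0.4095, -1.5549) x1=(0.8225, -0.9697) x2=(-1.3857, -0.5329) x3=(1.3168, -0.1125) x4=(-1.7067, -1.1373)
step 11: x0=(0.4930, -1.5414) x1=(0.8528, -0.9768) x2=(-1.3460, -0.5405) x3=(1.3201, -0.0911) x4=(-1.7082, -1.0983)
step 12: x0=(0.5736, -1.5324) x1=(0.8850, -0.9807) x2=(-1.3043, -0.5450) x3=(1.3226, -0.0711) x4=(-1.7118, -1.0626)
step 13: x0=(0.6381, -1.5518) x1=(0.9260, -0.9691) x2=(-1.2594, -0.5454) x3=(1.3245, -0.0524) x4=(-1.7190, -1.0315)
step 14: x0=(0.6952, -1.5863) x1=(0.9712, -0.9487) x2=(-1.2127, -0.5439) x3=(1.3257, -0.0353) x4=(-1.7284, -1.0026)
step 15: x0=(0.7532, -1.6185) x1=(1.0164, -0.9283) x2=(-1.1664, -0.5429) x3=(1.3263, -0.0198) x4=(-1.7371, -0.9732)
step 16: x0=(0.8137, -1.6442) x1=(1.0607, -0.9100) x2=(-1.1222, -0.5433) x3=(1.3263, -0.0062) x4=(-1.7435, -0.9420)
step 17: x0=(0.8764, -1.6632) x1=(1.1043, -0.8936) x2=(-1.0807, -0.5456) x3=(1.3256, 0.0052) x4=(-1.7469, -0.9089)
step 18: x0=(0.9410, -1.6760) x1=(1.1474, -0.8789) x2=(-1.0422, -0.5495) x3=(1.3243, 0.0142) x4=(-1.7469, -0.8740)
step 19: x0=(1.0070, -1.6830) x1=(1.1900, -0.8652) x2=(-1.0067, -0.5548) x3=(1.3224, 0.0205) x4=(-1.7435, -0.8374)
step 20: x0=(1.0743, -1.6847) x1=(1.2323, -0.8523) x2=(-0.9742, -0.5612) x3=(1.3201, 0.0238) x4=(-1.7367, -0.7996)
step 21: x0=(1.1425, -1.6812) x1=(1.2743, -0.8399) x2=(-0.9447, -0.5686) x3=(1.3175, 0.0238) x4=(-1.7266, -0.7608)
step 22: x0=(1.2114, -1.6727) x1=(1.3161, -0.8276) x2=(-0.9182, -0.5767) x3=(1.3146, 0.0202) x4=(-1.7131, -0.7211)
step 23: x0=(1.2810, -1.6591) x1=(1.3575, -0.8152) x2=(-0.8946, -0.5853) x3=(1.3118, 0.0126) x4=(-1.6963, -0.6808)
step 24: x0=(1.3511, -1.6402) x1=(1.3985, -0.8026) x2=(-0.8740, -0.5943) x3=(1.3092, 0.0006) x4=(-1.6762, -0.6401)
step 25: x0=(1.4215, -1.6159) x1=(1.4390, -0.7895) x2=(-0.8564, -0.6035) x3=(1.3072, -0.0162) x4=(-1.6526, -0.5992)
step 26: x0=(1.4919, -1.5857) x1=(1.4788, -0.7759) x2=(-0.8420, -0.6127) x3=(1.3060, -0.0383) x4=(-1.6255, -0.5584)
step 27: x0=(1.5623, -1.5492) x1=(1.5179, -0.7619) x2=(-0.8309, -0.6216) x3=(1.3061, -0.0658) x4=(-1.5947, -0.5178)
step 28: x0=(1.6323, -1.5058) x1=(1.5561, -0.7483) x2=(-0.8231, -0.6301) x3=(1.3075, -0.0980) x4=(-1.5602, -0.4777)
step 29: x0=(1.7015, -1.4551) x1=(1.5943, -0.7370) x2=(-0.8186, -0.6379) x3=(1.3098, -0.1323) x4=(-1.5219, -0.4384)
step 30: x0=(1.7697, -1.3979) x1=(1.6342, -0.7317) x2=(-0.8171, -0.6448) x3=(1.3102, -0.1626) x4=(-1.4803, -0.4000)
step 31: x0=(1.8380, -1.3419) x1=(1.6773, -0.7317) x2=(-0.8176, -0.6510) x3=(1.3056, -0.1843) x4=(-1.4364, -0.3625)
step 32: x0=(1.9153, -1.3200) x1=(1.7185, -0.7178) x2=(-0.8179, -0.6573) x3=(1.2971, -0.2005) x4=(-1.3928, -0.3248)
step 33: x0=(2.0025, -1.3287) x1=(1.7565, -0.6905) x2=(-0.8148, -0.6655) x3=(1.2857, -0.2131) x4=(-1.3529, -0.2850)
step 34: x0=(2.0897, -1.3374) x1=(1.7963, -0.6650) x2=(-0.8076, -0.6767) x3=(1.2717, -0.2233) x4=(-1.3176, -0.2419)
step 35: x0=(2.1740, -1.3397) x1=(1.8374, -0.6425) x2=(-0.7985, -0.6894) x3=(1.2580, -0.2337) x4=(-1.2845, -0.1970)
step 36: x0=(2.2551, -1.3355) x1=(1.8780, -0.6219) x2=(-0.7900, -0.7016) x3=(1.2474, -0.2463) x4=(-1.2506, -0.1528)
step 37: x0=(2.3332, -1.3257) x1=(1.9172, -0.6024) x2=(-0.7832, -0.7117) x3=(1.2412, -0.2616) x4=(-1.2149, -0.1109)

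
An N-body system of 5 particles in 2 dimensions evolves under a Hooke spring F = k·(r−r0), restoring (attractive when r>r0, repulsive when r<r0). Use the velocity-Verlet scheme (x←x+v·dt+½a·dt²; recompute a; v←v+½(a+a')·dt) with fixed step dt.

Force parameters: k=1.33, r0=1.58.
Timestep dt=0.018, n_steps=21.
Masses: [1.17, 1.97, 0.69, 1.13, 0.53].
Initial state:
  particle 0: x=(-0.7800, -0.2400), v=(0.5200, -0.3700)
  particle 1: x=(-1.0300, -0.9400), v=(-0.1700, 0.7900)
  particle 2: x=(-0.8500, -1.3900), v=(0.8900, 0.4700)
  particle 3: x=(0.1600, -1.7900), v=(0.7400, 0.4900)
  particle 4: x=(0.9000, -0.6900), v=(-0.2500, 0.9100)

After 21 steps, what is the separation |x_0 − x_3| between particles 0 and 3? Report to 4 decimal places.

step 0: x0=(-0.7800, -0.2400) x1=(-1.0300, -0.9400) x2=(-0.8500, -1.3900) x3=(0.1600, -1.7900) x4=(0.9000, -0.6900)
step 1: x0=(-0.7705, -0.2465) x1=(-1.0331, -0.9257) x2=(-0.8339, -1.3819) x3=(0.1734, -1.7812) x4=(0.8952, -0.6736)
step 2: x0=(-0.7609, -0.2526) x1=(-1.0363, -0.9114) x2=(-0.8177, -1.3745) x3=(0.1869, -1.7726) x4=(0.8900, -0.6571)
step 3: x0=(-0.7510, -0.2583) x1=(-1.0396, -0.8970) x2=(-0.8013, -1.3678) x3=(0.2005, -1.7640) x4=(0.8842, -0.6405)
step 4: x0=(-0.7408, -0.2636) x1=(-1.0431, -0.8826) x2=(-0.7849, -1.3618) x3=(0.2142, -1.7555) x4=(0.8780, -0.6239)
step 5: x0=(-0.7305, -0.2686) x1=(-1.0466, -0.8681) x2=(-0.7682, -1.3566) x3=(0.2280, -1.7472) x4=(0.8714, -0.6071)
step 6: x0=(-0.7200, -0.2731) x1=(-1.0503, -0.8536) x2=(-0.7515, -1.3520) x3=(0.2419, -1.7390) x4=(0.8644, -0.5903)
step 7: x0=(-0.7092, -0.2771) x1=(-1.0541, -0.8391) x2=(-0.7346, -1.3480) x3=(0.2559, -1.7308) x4=(0.8570, -0.5734)
step 8: x0=(-0.6982, -0.2808) x1=(-1.0581, -0.8245) x2=(-0.7175, -1.3448) x3=(0.2700, -1.7228) x4=(0.8493, -0.5564)
step 9: x0=(-0.6870, -0.2840) x1=(-1.0622, -0.8100) x2=(-0.7004, -1.3422) x3=(0.2842, -1.7149) x4=(0.8413, -0.5393)
step 10: x0=(-0.6756, -0.2868) x1=(-1.0665, -0.7954) x2=(-0.6832, -1.3402) x3=(0.2985, -1.7071) x4=(0.8331, -0.5221)
step 11: x0=(-0.6639, -0.2892) x1=(-1.0709, -0.7808) x2=(-0.6659, -1.3389) x3=(0.3129, -1.6994) x4=(0.8246, -0.5047)
step 12: x0=(-0.6520, -0.2912) x1=(-1.0755, -0.7663) x2=(-0.6484, -1.3382) x3=(0.3274, -1.6919) x4=(0.8159, -0.4873)
step 13: x0=(-0.6399, -0.2927) x1=(-1.0802, -0.7517) x2=(-0.6310, -1.3381) x3=(0.3419, -1.6844) x4=(0.8070, -0.4698)
step 14: x0=(-0.6276, -0.2938) x1=(-1.0851, -0.7371) x2=(-0.6134, -1.3387) x3=(0.3566, -1.6770) x4=(0.7979, -0.4521)
step 15: x0=(-0.6151, -0.2945) x1=(-1.0902, -0.7226) x2=(-0.5959, -1.3398) x3=(0.3714, -1.6698) x4=(0.7888, -0.4343)
step 16: x0=(-0.6023, -0.2948) x1=(-1.0954, -0.7080) x2=(-0.5783, -1.3415) x3=(0.3863, -1.6626) x4=(0.7795, -0.4164)
step 17: x0=(-0.5893, -0.2947) x1=(-1.1008, -0.6935) x2=(-0.5607, -1.3437) x3=(0.4012, -1.6556) x4=(0.7701, -0.3984)
step 18: x0=(-0.5762, -0.2942) x1=(-1.1064, -0.6790) x2=(-0.5431, -1.3466) x3=(0.4163, -1.6486) x4=(0.7607, -0.3802)
step 19: x0=(-0.5628, -0.2934) x1=(-1.1121, -0.6645) x2=(-0.5255, -1.3499) x3=(0.4314, -1.6417) x4=(0.7513, -0.3619)
step 20: x0=(-0.5492, -0.2922) x1=(-1.1179, -0.6500) x2=(-0.5080, -1.3538) x3=(0.4466, -1.6349) x4=(0.7419, -0.3435)
step 21: x0=(-0.5355, -0.2907) x1=(-1.1239, -0.6355) x2=(-0.4905, -1.3582) x3=(0.4619, -1.6282) x4=(0.7325, -0.3249)

1.6684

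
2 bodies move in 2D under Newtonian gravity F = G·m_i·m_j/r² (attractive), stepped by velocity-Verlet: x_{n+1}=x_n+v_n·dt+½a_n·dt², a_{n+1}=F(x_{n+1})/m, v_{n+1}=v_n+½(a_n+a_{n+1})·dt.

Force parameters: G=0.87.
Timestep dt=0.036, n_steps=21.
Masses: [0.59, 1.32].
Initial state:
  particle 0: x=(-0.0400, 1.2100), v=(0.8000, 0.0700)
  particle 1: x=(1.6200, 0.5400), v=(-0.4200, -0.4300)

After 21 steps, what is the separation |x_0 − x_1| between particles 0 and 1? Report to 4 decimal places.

step 0: x0=(-0.0400, 1.2100) x1=(1.6200, 0.5400)
step 1: x0=(-0.0110, 1.2124) x1=(1.6048, 0.5246)
step 2: x0=(0.0185, 1.2147) x1=(1.5894, 0.5092)
step 3: x0=(0.0484, 1.2167) x1=(1.5737, 0.4939)
step 4: x0=(0.0788, 1.2185) x1=(1.5579, 0.4788)
step 5: x0=(0.1097, 1.2201) x1=(1.5419, 0.4637)
step 6: x0=(0.1410, 1.2214) x1=(1.5256, 0.4488)
step 7: x0=(0.1729, 1.2224) x1=(1.5091, 0.4340)
step 8: x0=(0.2054, 1.2231) x1=(1.4924, 0.4193)
step 9: x0=(0.2383, 1.2235) x1=(1.4754, 0.4048)
step 10: x0=(0.2719, 1.2235) x1=(1.4581, 0.3904)
step 11: x0=(0.3060, 1.2231) x1=(1.4406, 0.3763)
step 12: x0=(0.3407, 1.2222) x1=(1.4229, 0.3623)
step 13: x0=(0.3760, 1.2208) x1=(1.4048, 0.3486)
step 14: x0=(0.4120, 1.2190) x1=(1.3865, 0.3350)
step 15: x0=(0.4486, 1.2165) x1=(1.3679, 0.3218)
step 16: x0=(0.4858, 1.2134) x1=(1.3490, 0.3088)
step 17: x0=(0.5237, 1.2097) x1=(1.3298, 0.2961)
step 18: x0=(0.5622, 1.2051) x1=(1.3104, 0.2838)
step 19: x0=(0.6015, 1.1998) x1=(1.2906, 0.2718)
step 20: x0=(0.6413, 1.1935) x1=(1.2705, 0.2603)
step 21: x0=(0.6819, 1.1863) x1=(1.2501, 0.2492)

1.0960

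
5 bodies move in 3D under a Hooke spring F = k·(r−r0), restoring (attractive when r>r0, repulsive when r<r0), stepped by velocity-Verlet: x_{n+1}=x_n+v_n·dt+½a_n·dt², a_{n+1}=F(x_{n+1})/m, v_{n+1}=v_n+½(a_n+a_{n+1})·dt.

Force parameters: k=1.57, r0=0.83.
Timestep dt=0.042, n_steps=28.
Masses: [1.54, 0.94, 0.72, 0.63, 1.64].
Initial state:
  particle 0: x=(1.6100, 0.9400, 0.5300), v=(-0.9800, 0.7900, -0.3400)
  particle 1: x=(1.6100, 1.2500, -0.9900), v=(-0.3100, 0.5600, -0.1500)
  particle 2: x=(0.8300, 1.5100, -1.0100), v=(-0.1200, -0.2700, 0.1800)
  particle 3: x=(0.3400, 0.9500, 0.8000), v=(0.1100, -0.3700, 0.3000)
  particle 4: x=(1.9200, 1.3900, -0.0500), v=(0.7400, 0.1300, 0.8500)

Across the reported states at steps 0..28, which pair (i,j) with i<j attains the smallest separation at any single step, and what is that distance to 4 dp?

step 0: x0=(1.6100, 0.9400, 0.5300) x1=(1.6100, 1.2500, -0.9900) x2=(0.8300, 1.5100, -1.0100) x3=(0.3400, 0.9500, 0.8000) x4=(1.9200, 1.3900, -0.0500)
step 1: x0=(1.5680, 0.9736, 0.5144) x1=(1.5959, 1.2731, -0.9934) x2=(0.8261, 1.4973, -0.9980) x3=(0.3499, 0.9361, 0.8066) x4=(1.9499, 1.3953, -0.0144)
step 2: x0=(1.5246, 1.0078, 0.4964) x1=(1.5798, 1.2952, -0.9908) x2=(0.8245, 1.4822, -0.9773) x3=(0.3701, 0.9257, 0.8013) x4=(1.9774, 1.4002, 0.0208)
step 3: x0=(1.4799, 1.0426, 0.4761) x1=(1.5618, 1.3162, -0.9822) x2=(0.8251, 1.4649, -0.9481) x3=(0.4003, 0.9190, 0.7843) x4=(2.0024, 1.4048, 0.0555)
step 4: x0=(1.4340, 1.0779, 0.4536) x1=(1.5421, 1.3362, -0.9678) x2=(0.8279, 1.4455, -0.9106) x3=(0.4396, 0.9160, 0.7563) x4=(2.0249, 1.4090, 0.0895)
step 5: x0=(1.3873, 1.1136, 0.4290) x1=(1.5211, 1.3552, -0.9476) x2=(0.8327, 1.4244, -0.8655) x3=(0.4875, 0.9167, 0.7178) x4=(2.0449, 1.4128, 0.1228)
step 6: x0=(1.3399, 1.1496, 0.4025) x1=(1.4990, 1.3731, -0.9220) x2=(0.8394, 1.4019, -0.8133) x3=(0.5430, 0.9209, 0.6700) x4=(2.0623, 1.4162, 0.1553)
step 7: x0=(1.2923, 1.1859, 0.3743) x1=(1.4761, 1.3900, -0.8912) x2=(0.8478, 1.3781, -0.7548) x3=(0.6050, 0.9283, 0.6139) x4=(2.0772, 1.4191, 0.1868)
step 8: x0=(1.2445, 1.2225, 0.3446) x1=(1.4528, 1.4061, -0.8559) x2=(0.8579, 1.3534, -0.6907) x3=(0.6724, 0.9387, 0.5509) x4=(2.0896, 1.4216, 0.2174)
step 9: x0=(1.1971, 1.2594, 0.3137) x1=(1.4293, 1.4213, -0.8163) x2=(0.8696, 1.3280, -0.6220) x3=(0.7442, 0.9515, 0.4822) x4=(2.0994, 1.4236, 0.2469)
step 10: x0=(1.1502, 1.2967, 0.2817) x1=(1.4060, 1.4358, -0.7733) x2=(0.8825, 1.3022, -0.5497) x3=(0.8191, 0.9660, 0.4093) x4=(2.1069, 1.4251, 0.2754)
step 11: x0=(1.1041, 1.3345, 0.2490) x1=(1.3831, 1.4499, -0.7272) x2=(0.8968, 1.2761, -0.4749) x3=(0.8964, 0.9814, 0.3337) x4=(2.1119, 1.4263, 0.3027)
step 12: x0=(1.0587, 1.3730, 0.2160) x1=(1.3610, 1.4636, -0.6789) x2=(0.9121, 1.2500, -0.3984) x3=(0.9754, 0.9967, 0.2568) x4=(2.1146, 1.4270, 0.3288)
step 13: x0=(1.0142, 1.4124, 0.1830) x1=(1.3399, 1.4772, -0.6289) x2=(0.9283, 1.2237, -0.3215) x3=(1.0560, 1.0111, 0.1795) x4=(2.1150, 1.4274, 0.3538)
step 14: x0=(0.9701, 1.4527, 0.1506) x1=(1.3199, 1.4908, -0.5778) x2=(0.9452, 1.1974, -0.2449) x3=(1.1386, 1.0239, 0.1031) x4=(2.1132, 1.4275, 0.3776)
step 15: x0=(0.9264, 1.4940, 0.1189) x1=(1.3011, 1.5048, -0.5262) x2=(0.9625, 1.1708, -0.1692) x3=(1.2237, 1.0350, 0.0280) x4=(2.1092, 1.4273, 0.4003)
step 16: x0=(0.8830, 1.5361, 0.0880) x1=(1.2837, 1.5192, -0.4746) x2=(0.9796, 1.1436, -0.0943) x3=(1.3116, 1.0444, -0.0454) x4=(2.1032, 1.4269, 0.4218)
step 17: x0=(0.8399, 1.5791, 0.0579) x1=(1.2676, 1.5344, -0.4233) x2=(0.9965, 1.1154, -0.0190) x3=(1.4026, 1.0523, -0.1177) x4=(2.0951, 1.4264, 0.4422)
step 18: x0=(0.7972, 1.6226, 0.0284) x1=(1.2526, 1.5503, -0.3723) x2=(1.0132, 1.0863, 0.0575) x3=(1.4962, 1.0592, -0.1896) x4=(2.0851, 1.4257, 0.4615)
step 19: x0=(0.7550, 1.6663, -0.0006) x1=(1.2387, 1.5670, -0.3215) x2=(1.0304, 1.0563, 0.1354) x3=(1.5913, 1.0655, -0.2613) x4=(2.0730, 1.4250, 0.4798)
step 20: x0=(0.7137, 1.7099, -0.0291) x1=(1.2259, 1.5843, -0.2707) x2=(1.0484, 1.0258, 0.2144) x3=(1.6870, 1.0719, -0.3325) x4=(2.0591, 1.4242, 0.4970)
step 21: x0=(0.6735, 1.7530, -0.0572) x1=(1.2141, 1.6016, -0.2196) x2=(1.0675, 0.9955, 0.2938) x3=(1.7819, 1.0789, -0.4028) x4=(2.0432, 1.4235, 0.5131)
step 22: x0=(0.6349, 1.7954, -0.0850) x1=(1.2036, 1.6188, -0.1683) x2=(1.0877, 0.9658, 0.3730) x3=(1.8748, 1.0871, -0.4714) x4=(2.0254, 1.4229, 0.5282)
step 23: x0=(0.5983, 1.8368, -0.1122) x1=(1.1945, 1.6355, -0.1165) x2=(1.1092, 0.9374, 0.4508) x3=(1.9642, 1.0971, -0.5370) x4=(2.0058, 1.4223, 0.5420)
step 24: x0=(0.5640, 1.8767, -0.1390) x1=(1.1869, 1.6513, -0.0644) x2=(1.1320, 0.9108, 0.5265) x3=(2.0487, 1.1092, -0.5985) x4=(1.9845, 1.4218, 0.5545)
step 25: x0=(0.5324, 1.9150, -0.1652) x1=(1.1808, 1.6662, -0.0122) x2=(1.1561, 0.8866, 0.5992) x3=(2.1269, 1.1238, -0.6546) x4=(1.9615, 1.4215, 0.5656)
step 26: x0=(0.5040, 1.9514, -0.1906) x1=(1.1765, 1.6798, 0.0401) x2=(1.1815, 0.8652, 0.6679) x3=(2.1975, 1.1411, -0.7041) x4=(1.9369, 1.4214, 0.5753)
step 27: x0=(0.4791, 1.9856, -0.2153) x1=(1.1738, 1.6922, 0.0922) x2=(1.2080, 0.8472, 0.7318) x3=(2.2593, 1.1612, -0.7457) x4=(1.9110, 1.4215, 0.5833)
step 28: x0=(0.4581, 2.0174, -0.2389) x1=(1.1728, 1.7033, 0.1437) x2=(1.2357, 0.8329, 0.7902) x3=(2.3112, 1.1842, -0.7784) x4=(1.8837, 1.4219, 0.5897)

pair (2,3), distance 0.3499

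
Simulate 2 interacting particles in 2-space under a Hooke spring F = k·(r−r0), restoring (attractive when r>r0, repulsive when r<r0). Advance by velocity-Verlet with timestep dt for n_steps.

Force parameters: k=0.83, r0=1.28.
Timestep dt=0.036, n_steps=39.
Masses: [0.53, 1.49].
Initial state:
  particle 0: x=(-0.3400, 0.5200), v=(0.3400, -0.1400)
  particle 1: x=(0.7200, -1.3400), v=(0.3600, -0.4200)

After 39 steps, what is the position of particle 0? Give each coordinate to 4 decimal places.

(0.6496, -0.6219)

step 0: x0=(-0.3400, 0.5200) x1=(0.7200, -1.3400)
step 1: x0=(-0.3273, 0.5142) x1=(0.7328, -1.3549)
step 2: x0=(-0.3138, 0.5069) x1=(0.7453, -1.3692)
step 3: x0=(-0.2994, 0.4980) x1=(0.7575, -1.3829)
step 4: x0=(-0.2841, 0.4876) x1=(0.7694, -1.3961)
step 5: x0=(-0.2679, 0.4756) x1=(0.7809, -1.4088)
step 6: x0=(-0.2509, 0.4620) x1=(0.7922, -1.4209)
step 7: x0=(-0.2330, 0.4469) x1=(0.8031, -1.4324)
step 8: x0=(-0.2143, 0.4303) x1=(0.8138, -1.4434)
step 9: x0=(-0.1947, 0.4122) x1=(0.8242, -1.4539)
step 10: x0=(-0.1743, 0.3925) x1=(0.8342, -1.4638)
step 11: x0=(-0.1531, 0.3714) x1=(0.8440, -1.4732)
step 12: x0=(-0.1312, 0.3487) x1=(0.8535, -1.4820)
step 13: x0=(-0.1084, 0.3247) x1=(0.8627, -1.4904)
step 14: x0=(-0.0849, 0.2993) x1=(0.8717, -1.4983)
step 15: x0=(-0.0607, 0.2725) x1=(0.8804, -1.5057)
step 16: x0=(-0.0358, 0.2444) x1=(0.8888, -1.5126)
step 17: x0=(-0.0102, 0.2151) x1=(0.8970, -1.5190)
step 18: x0=(0.0160, 0.1845) x1=(0.9050, -1.5251)
step 19: x0=(0.0428, 0.1527) x1=(0.9128, -1.5307)
step 20: x0=(0.0702, 0.1199) x1=(0.9204, -1.5359)
step 21: x0=(0.0982, 0.0860) x1=(0.9277, -1.5408)
step 22: x0=(0.1266, 0.0511) x1=(0.9349, -1.5453)
step 23: x0=(0.1555, 0.0153) x1=(0.9420, -1.5495)
step 24: x0=(0.1849, -0.0214) x1=(0.9488, -1.5533)
step 25: x0=(0.2146, -0.0588) x1=(0.9556, -1.5569)
step 26: x0=(0.2447, -0.0970) x1=(0.9622, -1.5603)
step 27: x0=(0.2750, -0.1358) x1=(0.9687, -1.5634)
step 28: x0=(0.3057, -0.1752) x1=(0.9751, -1.5663)
step 29: x0=(0.3366, -0.2150) x1=(0.9814, -1.5690)
step 30: x0=(0.3677, -0.2552) x1=(0.9877, -1.5716)
step 31: x0=(0.3989, -0.2958) x1=(0.9939, -1.5741)
step 32: x0=(0.4303, -0.3366) x1=(1.0001, -1.5765)
step 33: x0=(0.4617, -0.3776) x1=(1.0062, -1.5788)
step 34: x0=(0.4932, -0.4186) x1=(1.0123, -1.5812)
step 35: x0=(0.5246, -0.4596) x1=(1.0184, -1.5835)
step 36: x0=(0.5560, -0.5006) x1=(1.0246, -1.5858)
step 37: x0=(0.5873, -0.5413) x1=(1.0308, -1.5883)
step 38: x0=(0.6185, -0.5818) x1=(1.0370, -1.5908)
step 39: x0=(0.6496, -0.6219) x1=(1.0432, -1.5934)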